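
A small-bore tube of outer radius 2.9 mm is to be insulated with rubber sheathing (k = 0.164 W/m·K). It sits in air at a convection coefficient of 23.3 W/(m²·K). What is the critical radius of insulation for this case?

r_cr ≈ 7.04 mm

For a cylinder r_cr = k/h = 0.164/23.3
r_cr = 7.04 mm; since the bare radius (2.9 mm) is below r_cr, adding a thin layer of insulation will *increase* heat loss.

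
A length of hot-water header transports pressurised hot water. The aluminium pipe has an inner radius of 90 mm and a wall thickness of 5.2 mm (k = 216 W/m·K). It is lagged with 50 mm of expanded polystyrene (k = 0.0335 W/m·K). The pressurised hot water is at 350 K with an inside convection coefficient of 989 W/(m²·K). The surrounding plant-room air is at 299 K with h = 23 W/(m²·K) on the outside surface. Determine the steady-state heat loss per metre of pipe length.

q′ ≈ 24.8 W/m

For a radial system each layer contributes R = ln(r_out/r_in)/(2πkL); films add R = 1/(hA).
R_inner film = 1/(h_i·2πr₁L) = 1/(989×2π×0.09×1) = 0.001788 K/W
R_aluminium pipe wall = ln(95.2/90)/(2π×216×1) = 4.139×10^-5 K/W
R_expanded polystyrene = ln(145.2/95.2)/(2π×0.0335×1) = 2.006 K/W
R_outer film = 1/(h_o·2πr_oL) = 1/(23×2π×0.1452×1) = 0.04766 K/W
R_total = 2.055 K/W
Q = ΔT/R_total = 51/2.055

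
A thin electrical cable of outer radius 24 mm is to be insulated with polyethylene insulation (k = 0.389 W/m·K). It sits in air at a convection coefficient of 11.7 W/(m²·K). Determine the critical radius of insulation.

For a cylinder r_cr = k/h = 0.389/11.7
r_cr = 33.2 mm; since the bare radius (24 mm) is below r_cr, adding a thin layer of insulation will *increase* heat loss.

r_cr ≈ 33.2 mm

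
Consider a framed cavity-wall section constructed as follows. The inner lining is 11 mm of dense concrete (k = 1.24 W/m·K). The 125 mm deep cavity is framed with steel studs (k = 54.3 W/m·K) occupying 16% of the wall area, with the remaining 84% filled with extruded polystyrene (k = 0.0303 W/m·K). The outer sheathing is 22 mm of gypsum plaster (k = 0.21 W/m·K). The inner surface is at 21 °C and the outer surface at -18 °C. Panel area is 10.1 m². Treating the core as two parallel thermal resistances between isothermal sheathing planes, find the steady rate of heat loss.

Sheathing layers in series; stud and cavity paths in parallel between them.
R_inner = 0.011/(1.24×10.1) = 8.783×10^-4 K/W
R_stud  = 0.125/(54.3×0.16×10.1) = 0.001425 K/W
R_cav   = 0.125/(0.0303×0.84×10.1) = 0.4863 K/W
1/R_core = 1/R_stud + 1/R_cav → R_core = 0.00142 K/W
R_outer = 0.022/(0.21×10.1) = 0.01037 K/W
R_total = 0.01267 K/W
Q = ΔT/R_total = 39/0.01267

Q ≈ 3080 W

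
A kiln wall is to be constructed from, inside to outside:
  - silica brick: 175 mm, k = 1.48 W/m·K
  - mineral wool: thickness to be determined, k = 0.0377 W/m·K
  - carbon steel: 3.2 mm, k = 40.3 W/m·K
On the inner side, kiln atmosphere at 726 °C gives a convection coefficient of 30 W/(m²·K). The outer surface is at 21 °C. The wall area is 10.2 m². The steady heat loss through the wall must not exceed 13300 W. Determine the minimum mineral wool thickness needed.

L ≈ 14.7 mm

Thermal resistances in series:
R_inner film = 1/(h_i·A) = 1/(30×10.2) = 0.003268 K/W
R_silica brick = L/(kA) = 0.175/(1.48×10.2) = 0.01159 K/W
R_carbon steel = L/(kA) = 0.0032/(40.3×10.2) = 7.785×10^-6 K/W
Sum of the known resistances R_other = 0.01487 K/W
Required total resistance R_tot = ΔT/Q_allow = 705/13300 = 0.05301 K/W
R_mineral wool = R_tot − R_other = 0.03814 K/W
L = R·k·A = 0.03814×0.0377×10.2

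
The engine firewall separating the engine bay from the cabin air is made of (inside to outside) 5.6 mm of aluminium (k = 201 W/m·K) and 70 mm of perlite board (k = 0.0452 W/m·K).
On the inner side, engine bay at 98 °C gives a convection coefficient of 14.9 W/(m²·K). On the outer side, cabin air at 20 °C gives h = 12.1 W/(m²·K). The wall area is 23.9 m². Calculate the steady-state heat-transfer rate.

Q ≈ 1100 W

Thermal resistances in series:
R_inner film = 1/(h_i·A) = 1/(14.9×23.9) = 0.002808 K/W
R_aluminium = L/(kA) = 0.0056/(201×23.9) = 1.166×10^-6 K/W
R_perlite board = L/(kA) = 0.07/(0.0452×23.9) = 0.0648 K/W
R_outer film = 1/(h_o·A) = 1/(12.1×23.9) = 0.003458 K/W
R_total = 0.07107 K/W
Q = ΔT / R_total = 78 / 0.07107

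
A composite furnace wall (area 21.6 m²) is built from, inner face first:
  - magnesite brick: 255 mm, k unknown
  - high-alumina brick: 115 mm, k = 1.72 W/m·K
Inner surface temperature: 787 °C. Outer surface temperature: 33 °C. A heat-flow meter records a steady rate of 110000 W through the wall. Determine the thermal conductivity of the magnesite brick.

k ≈ 3.14 W/(m·K)

Using the resistance-network approach (series):
R_high-alumina brick = L/(kA) = 0.115/(1.72×21.6) = 0.003095 K/W
Sum of known resistances R_other = 0.003095 K/W
Total R = ΔT/Q = 754/110000 = 0.006855 K/W
R_magnesite brick = R_total − R_other = 0.003759 K/W
k = L/(R·A) = 0.255/(0.003759×21.6)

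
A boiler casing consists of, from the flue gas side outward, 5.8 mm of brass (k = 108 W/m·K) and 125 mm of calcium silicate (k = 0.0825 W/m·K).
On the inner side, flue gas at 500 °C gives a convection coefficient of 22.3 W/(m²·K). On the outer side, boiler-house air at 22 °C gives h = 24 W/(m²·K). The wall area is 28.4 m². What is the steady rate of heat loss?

Using the resistance-network approach (series):
R_inner film = 1/(h_i·A) = 1/(22.3×28.4) = 0.001579 K/W
R_brass = L/(kA) = 0.0058/(108×28.4) = 1.891×10^-6 K/W
R_calcium silicate = L/(kA) = 0.125/(0.0825×28.4) = 0.05335 K/W
R_outer film = 1/(h_o·A) = 1/(24×28.4) = 0.001467 K/W
R_total = 0.0564 K/W
Q = ΔT / R_total = 478 / 0.0564

Q ≈ 8480 W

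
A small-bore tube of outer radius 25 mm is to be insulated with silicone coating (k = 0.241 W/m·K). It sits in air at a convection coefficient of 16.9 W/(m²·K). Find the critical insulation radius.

r_cr ≈ 14.3 mm

For a cylinder r_cr = k/h = 0.241/16.9
r_cr = 14.3 mm; since the bare radius (25 mm) is above r_cr, any added insulation will reduce heat loss.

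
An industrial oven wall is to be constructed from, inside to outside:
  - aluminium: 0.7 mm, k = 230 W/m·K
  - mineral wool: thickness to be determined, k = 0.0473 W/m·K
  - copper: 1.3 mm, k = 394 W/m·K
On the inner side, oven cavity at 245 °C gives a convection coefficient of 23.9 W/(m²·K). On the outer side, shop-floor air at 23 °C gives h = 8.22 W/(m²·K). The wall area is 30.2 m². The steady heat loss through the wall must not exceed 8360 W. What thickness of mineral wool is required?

L ≈ 30.2 mm

Series thermal resistances:
R_inner film = 1/(h_i·A) = 1/(23.9×30.2) = 0.001385 K/W
R_aluminium = L/(kA) = 0.0007/(230×30.2) = 1.008×10^-7 K/W
R_copper = L/(kA) = 0.0013/(394×30.2) = 1.093×10^-7 K/W
R_outer film = 1/(h_o·A) = 1/(8.22×30.2) = 0.004028 K/W
Sum of the known resistances R_other = 0.005414 K/W
Required total resistance R_tot = ΔT/Q_allow = 222/8360 = 0.02656 K/W
R_mineral wool = R_tot − R_other = 0.02114 K/W
L = R·k·A = 0.02114×0.0473×30.2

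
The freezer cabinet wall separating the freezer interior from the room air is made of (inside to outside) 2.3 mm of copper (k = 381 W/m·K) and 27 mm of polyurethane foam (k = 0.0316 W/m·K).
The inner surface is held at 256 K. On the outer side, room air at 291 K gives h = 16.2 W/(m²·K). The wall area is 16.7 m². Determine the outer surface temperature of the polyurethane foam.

T ≈ 289 K

Treating each layer as a thermal resistance in series:
R_copper = L/(kA) = 0.0023/(381×16.7) = 3.615×10^-7 K/W
R_polyurethane foam = L/(kA) = 0.027/(0.0316×16.7) = 0.05116 K/W
R_outer film = 1/(h_o·A) = 1/(16.2×16.7) = 0.003696 K/W
R_total = 0.05486 K/W;  Q = ΔT/R_total = 35/0.05486 = 638 W
T_interface = T_inner + Q·ΣR(inner→interface) = 256 + 638×0.05116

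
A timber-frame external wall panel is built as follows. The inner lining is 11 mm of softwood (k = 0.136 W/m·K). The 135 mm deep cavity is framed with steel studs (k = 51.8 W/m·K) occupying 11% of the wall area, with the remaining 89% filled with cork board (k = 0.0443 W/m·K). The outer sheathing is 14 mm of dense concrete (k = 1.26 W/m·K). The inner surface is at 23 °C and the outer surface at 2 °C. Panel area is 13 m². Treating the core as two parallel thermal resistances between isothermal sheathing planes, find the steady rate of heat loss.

Sheathing layers in series; stud and cavity paths in parallel between them.
R_inner = 0.011/(0.136×13) = 0.006222 K/W
R_stud  = 0.135/(51.8×0.11×13) = 0.001823 K/W
R_cav   = 0.135/(0.0443×0.89×13) = 0.2634 K/W
1/R_core = 1/R_stud + 1/R_cav → R_core = 0.00181 K/W
R_outer = 0.014/(1.26×13) = 8.547×10^-4 K/W
R_total = 0.008886 K/W
Q = ΔT/R_total = 21/0.008886

Q ≈ 2360 W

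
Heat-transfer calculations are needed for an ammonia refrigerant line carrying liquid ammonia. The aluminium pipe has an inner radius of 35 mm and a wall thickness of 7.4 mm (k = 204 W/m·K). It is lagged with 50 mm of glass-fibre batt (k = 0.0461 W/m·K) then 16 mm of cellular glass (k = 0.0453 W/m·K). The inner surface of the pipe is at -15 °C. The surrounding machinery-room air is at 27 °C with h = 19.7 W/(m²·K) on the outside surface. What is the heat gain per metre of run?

Per-layer cylindrical resistances, series-summed:
R_aluminium pipe wall = ln(42.4/35)/(2π×204×1) = 1.496×10^-4 K/W
R_glass-fibre batt = ln(92.4/42.4)/(2π×0.0461×1) = 2.689 K/W
R_cellular glass = ln(108.4/92.4)/(2π×0.0453×1) = 0.5611 K/W
R_outer film = 1/(h_o·2πr_oL) = 1/(19.7×2π×0.1084×1) = 0.07453 K/W
R_total = 3.325 K/W
Q = ΔT/R_total = 42/3.325

q′ ≈ 12.6 W/m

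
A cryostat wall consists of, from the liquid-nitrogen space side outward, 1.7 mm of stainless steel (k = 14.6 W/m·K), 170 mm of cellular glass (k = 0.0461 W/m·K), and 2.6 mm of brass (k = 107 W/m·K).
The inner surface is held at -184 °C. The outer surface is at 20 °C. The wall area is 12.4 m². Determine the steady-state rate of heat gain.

Q ≈ 686 W

Thermal resistances in series:
R_stainless steel = L/(kA) = 0.0017/(14.6×12.4) = 9.39×10^-6 K/W
R_cellular glass = L/(kA) = 0.17/(0.0461×12.4) = 0.2974 K/W
R_brass = L/(kA) = 0.0026/(107×12.4) = 1.96×10^-6 K/W
R_total = 0.2974 K/W
Q = ΔT / R_total = 204 / 0.2974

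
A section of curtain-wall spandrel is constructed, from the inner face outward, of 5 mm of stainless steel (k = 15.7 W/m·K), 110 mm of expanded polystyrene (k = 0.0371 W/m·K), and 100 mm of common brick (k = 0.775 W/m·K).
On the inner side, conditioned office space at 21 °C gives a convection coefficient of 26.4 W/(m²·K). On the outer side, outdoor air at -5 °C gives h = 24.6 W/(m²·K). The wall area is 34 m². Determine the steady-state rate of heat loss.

Q ≈ 279 W

Treating each layer as a thermal resistance in series:
R_inner film = 1/(h_i·A) = 1/(26.4×34) = 0.001114 K/W
R_stainless steel = L/(kA) = 0.005/(15.7×34) = 9.367×10^-6 K/W
R_expanded polystyrene = L/(kA) = 0.11/(0.0371×34) = 0.0872 K/W
R_common brick = L/(kA) = 0.1/(0.775×34) = 0.003795 K/W
R_outer film = 1/(h_o·A) = 1/(24.6×34) = 0.001196 K/W
R_total = 0.09332 K/W
Q = ΔT / R_total = 26 / 0.09332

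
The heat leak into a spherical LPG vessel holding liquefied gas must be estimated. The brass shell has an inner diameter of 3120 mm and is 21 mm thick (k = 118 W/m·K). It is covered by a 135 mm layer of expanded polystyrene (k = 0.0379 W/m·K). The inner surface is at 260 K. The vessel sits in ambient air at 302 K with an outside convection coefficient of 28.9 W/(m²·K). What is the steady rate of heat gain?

Radial (spherical) resistances in series:
R_brass shell = (1/1.56 − 1/1.581)/(4π×118) = 5.742×10^-6 K/W
R_expanded polystyrene = (1/1.581 − 1/1.716)/(4π×0.0379) = 0.1045 K/W
R_outer film = 1/(h·4πr_o²) = 1/(28.9×4π×1.716²) = 9.351×10^-4 K/W
R_total = 0.1054 K/W
Q = ΔT/R_total = 42/0.1054

Q ≈ 398 W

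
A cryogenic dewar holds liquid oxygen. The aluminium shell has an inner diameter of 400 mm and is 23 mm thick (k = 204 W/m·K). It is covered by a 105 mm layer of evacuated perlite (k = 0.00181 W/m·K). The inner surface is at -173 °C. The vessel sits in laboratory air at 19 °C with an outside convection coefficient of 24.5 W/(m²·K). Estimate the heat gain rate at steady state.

Q ≈ 3.04 W

For a spherical shell R = (1/r₁ − 1/r₂)/(4πk); film R = 1/(h·4πr²). In series:
R_aluminium shell = (1/0.2 − 1/0.223)/(4π×204) = 2.012×10^-4 K/W
R_evacuated perlite = (1/0.223 − 1/0.328)/(4π×0.00181) = 63.11 K/W
R_outer film = 1/(h·4πr_o²) = 1/(24.5×4π×0.328²) = 0.03019 K/W
R_total = 63.14 K/W
Q = ΔT/R_total = 192/63.14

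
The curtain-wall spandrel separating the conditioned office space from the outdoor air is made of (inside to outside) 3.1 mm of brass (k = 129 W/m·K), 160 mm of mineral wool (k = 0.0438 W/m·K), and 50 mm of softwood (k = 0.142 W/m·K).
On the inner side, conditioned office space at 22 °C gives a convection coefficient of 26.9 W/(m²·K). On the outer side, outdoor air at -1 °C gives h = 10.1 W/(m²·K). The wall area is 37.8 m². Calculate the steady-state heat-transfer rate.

Q ≈ 210 W

Series thermal resistances:
R_inner film = 1/(h_i·A) = 1/(26.9×37.8) = 9.835×10^-4 K/W
R_brass = L/(kA) = 0.0031/(129×37.8) = 6.357×10^-7 K/W
R_mineral wool = L/(kA) = 0.16/(0.0438×37.8) = 0.09664 K/W
R_softwood = L/(kA) = 0.05/(0.142×37.8) = 0.009315 K/W
R_outer film = 1/(h_o·A) = 1/(10.1×37.8) = 0.002619 K/W
R_total = 0.1096 K/W
Q = ΔT / R_total = 23 / 0.1096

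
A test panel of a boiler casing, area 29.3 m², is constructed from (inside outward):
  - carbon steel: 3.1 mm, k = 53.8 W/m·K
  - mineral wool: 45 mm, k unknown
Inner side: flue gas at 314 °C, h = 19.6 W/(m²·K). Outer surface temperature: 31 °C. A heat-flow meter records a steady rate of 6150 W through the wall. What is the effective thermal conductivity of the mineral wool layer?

k ≈ 0.0347 W/(m·K)

Series thermal resistances:
R_inner film = 1/(h_i·A) = 1/(19.6×29.3) = 0.001741 K/W
R_carbon steel = L/(kA) = 0.0031/(53.8×29.3) = 1.967×10^-6 K/W
Sum of known resistances R_other = 0.001743 K/W
Total R = ΔT/Q = 283/6150 = 0.04602 K/W
R_mineral wool = R_total − R_other = 0.04427 K/W
k = L/(R·A) = 0.045/(0.04427×29.3)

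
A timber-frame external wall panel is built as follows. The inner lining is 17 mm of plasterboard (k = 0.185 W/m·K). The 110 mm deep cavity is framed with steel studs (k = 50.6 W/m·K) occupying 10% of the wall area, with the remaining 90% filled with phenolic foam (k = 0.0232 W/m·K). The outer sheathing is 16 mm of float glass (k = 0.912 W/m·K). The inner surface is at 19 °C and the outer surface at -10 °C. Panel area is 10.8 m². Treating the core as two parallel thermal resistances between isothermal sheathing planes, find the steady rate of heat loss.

Sheathing layers in series; stud and cavity paths in parallel between them.
R_inner = 0.017/(0.185×10.8) = 0.008509 K/W
R_stud  = 0.11/(50.6×0.1×10.8) = 0.002013 K/W
R_cav   = 0.11/(0.0232×0.9×10.8) = 0.4878 K/W
1/R_core = 1/R_stud + 1/R_cav → R_core = 0.002005 K/W
R_outer = 0.016/(0.912×10.8) = 0.001624 K/W
R_total = 0.01214 K/W
Q = ΔT/R_total = 29/0.01214

Q ≈ 2390 W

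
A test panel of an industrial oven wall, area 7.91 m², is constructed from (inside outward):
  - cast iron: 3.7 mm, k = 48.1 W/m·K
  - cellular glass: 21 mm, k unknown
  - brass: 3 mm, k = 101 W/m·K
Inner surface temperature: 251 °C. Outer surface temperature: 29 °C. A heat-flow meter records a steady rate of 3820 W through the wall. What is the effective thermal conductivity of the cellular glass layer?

Model the wall as resistances in series:
R_cast iron = L/(kA) = 0.0037/(48.1×7.91) = 9.725×10^-6 K/W
R_brass = L/(kA) = 0.003/(101×7.91) = 3.755×10^-6 K/W
Sum of known resistances R_other = 1.348×10^-5 K/W
Total R = ΔT/Q = 222/3820 = 0.05812 K/W
R_cellular glass = R_total − R_other = 0.0581 K/W
k = L/(R·A) = 0.021/(0.0581×7.91)

k ≈ 0.0457 W/(m·K)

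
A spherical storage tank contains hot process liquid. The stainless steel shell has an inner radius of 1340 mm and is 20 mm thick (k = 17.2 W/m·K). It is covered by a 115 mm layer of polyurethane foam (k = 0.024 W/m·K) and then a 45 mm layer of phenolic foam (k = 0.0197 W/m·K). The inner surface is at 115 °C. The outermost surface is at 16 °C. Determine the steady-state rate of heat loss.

Radial (spherical) resistances in series:
R_stainless steel shell = (1/1.34 − 1/1.36)/(4π×17.2) = 5.077×10^-5 K/W
R_polyurethane foam = (1/1.36 − 1/1.475)/(4π×0.024) = 0.1901 K/W
R_phenolic foam = (1/1.475 − 1/1.52)/(4π×0.0197) = 0.08108 K/W
R_total = 0.2712 K/W
Q = ΔT/R_total = 99/0.2712

Q ≈ 365 W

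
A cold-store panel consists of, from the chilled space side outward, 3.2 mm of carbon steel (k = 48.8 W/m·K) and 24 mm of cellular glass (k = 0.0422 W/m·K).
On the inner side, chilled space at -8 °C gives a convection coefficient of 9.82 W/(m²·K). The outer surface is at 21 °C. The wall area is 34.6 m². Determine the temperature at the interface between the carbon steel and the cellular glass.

Treating each layer as a thermal resistance in series:
R_inner film = 1/(h_i·A) = 1/(9.82×34.6) = 0.002943 K/W
R_carbon steel = L/(kA) = 0.0032/(48.8×34.6) = 1.895×10^-6 K/W
R_cellular glass = L/(kA) = 0.024/(0.0422×34.6) = 0.01644 K/W
R_total = 0.01938 K/W;  Q = ΔT/R_total = 29/0.01938 = 1496 W
T_interface = T_inner + Q·ΣR(inner→interface) = -8 + 1500×0.002945

T ≈ -3.59 °C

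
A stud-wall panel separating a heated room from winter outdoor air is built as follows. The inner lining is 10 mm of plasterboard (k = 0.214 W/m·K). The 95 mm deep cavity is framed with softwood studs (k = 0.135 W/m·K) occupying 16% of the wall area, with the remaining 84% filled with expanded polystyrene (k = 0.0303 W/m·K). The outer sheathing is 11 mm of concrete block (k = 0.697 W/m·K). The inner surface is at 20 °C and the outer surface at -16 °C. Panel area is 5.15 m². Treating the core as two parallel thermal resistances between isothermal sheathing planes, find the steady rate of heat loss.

Sheathing layers in series; stud and cavity paths in parallel between them.
R_inner = 0.01/(0.214×5.15) = 0.009074 K/W
R_stud  = 0.095/(0.135×0.16×5.15) = 0.854 K/W
R_cav   = 0.095/(0.0303×0.84×5.15) = 0.7248 K/W
1/R_core = 1/R_stud + 1/R_cav → R_core = 0.392 K/W
R_outer = 0.011/(0.697×5.15) = 0.003064 K/W
R_total = 0.4042 K/W
Q = ΔT/R_total = 36/0.4042

Q ≈ 89.1 W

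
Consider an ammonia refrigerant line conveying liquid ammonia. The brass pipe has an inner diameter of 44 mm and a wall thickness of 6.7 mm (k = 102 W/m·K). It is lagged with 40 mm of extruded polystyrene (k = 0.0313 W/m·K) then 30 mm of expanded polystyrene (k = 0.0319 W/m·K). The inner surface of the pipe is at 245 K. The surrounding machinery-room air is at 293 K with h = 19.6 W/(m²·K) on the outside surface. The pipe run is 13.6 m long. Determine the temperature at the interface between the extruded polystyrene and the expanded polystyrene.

For a radial system each layer contributes R = ln(r_out/r_in)/(2πkL); films add R = 1/(hA).
R_brass pipe wall = ln(28.7/22)/(2π×102×13.6) = 3.05×10^-5 K/W
R_extruded polystyrene = ln(68.7/28.7)/(2π×0.0313×13.6) = 0.3263 K/W
R_expanded polystyrene = ln(98.7/68.7)/(2π×0.0319×13.6) = 0.1329 K/W
R_outer film = 1/(h_o·2πr_oL) = 1/(19.6×2π×0.0987×13.6) = 0.006049 K/W
R_total = 0.4653 K/W
Q = ΔT/R_total = 48/0.4653
Q = 103 W
T_interface = T_inner + Q·ΣR(inner→interface) = 245 + 103×0.3264

T ≈ 279 K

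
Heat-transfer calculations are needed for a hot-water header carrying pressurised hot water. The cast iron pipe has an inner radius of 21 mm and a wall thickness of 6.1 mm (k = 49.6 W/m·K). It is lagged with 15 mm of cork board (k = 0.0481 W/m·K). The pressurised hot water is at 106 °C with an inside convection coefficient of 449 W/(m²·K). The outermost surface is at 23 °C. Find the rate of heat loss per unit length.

Radial resistances (cylindrical: R_cond = ln(r_o/r_i)/(2πkL), R_conv = 1/(h·2πrL)):
R_inner film = 1/(h_i·2πr₁L) = 1/(449×2π×0.021×1) = 0.01688 K/W
R_cast iron pipe wall = ln(27.1/21)/(2π×49.6×1) = 8.183×10^-4 K/W
R_cork board = ln(42.1/27.1)/(2π×0.0481×1) = 1.458 K/W
R_total = 1.475 K/W
Q = ΔT/R_total = 83/1.475

q′ ≈ 56.3 W/m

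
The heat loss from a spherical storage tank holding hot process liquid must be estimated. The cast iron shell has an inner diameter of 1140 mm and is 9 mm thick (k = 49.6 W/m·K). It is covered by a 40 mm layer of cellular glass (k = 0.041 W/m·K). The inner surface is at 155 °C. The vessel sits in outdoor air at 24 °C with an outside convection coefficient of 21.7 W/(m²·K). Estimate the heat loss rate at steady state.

Q ≈ 579 W

For a spherical shell R = (1/r₁ − 1/r₂)/(4πk); film R = 1/(h·4πr²). In series:
R_cast iron shell = (1/0.57 − 1/0.579)/(4π×49.6) = 4.375×10^-5 K/W
R_cellular glass = (1/0.579 − 1/0.619)/(4π×0.041) = 0.2166 K/W
R_outer film = 1/(h·4πr_o²) = 1/(21.7×4π×0.619²) = 0.009571 K/W
R_total = 0.2262 K/W
Q = ΔT/R_total = 131/0.2262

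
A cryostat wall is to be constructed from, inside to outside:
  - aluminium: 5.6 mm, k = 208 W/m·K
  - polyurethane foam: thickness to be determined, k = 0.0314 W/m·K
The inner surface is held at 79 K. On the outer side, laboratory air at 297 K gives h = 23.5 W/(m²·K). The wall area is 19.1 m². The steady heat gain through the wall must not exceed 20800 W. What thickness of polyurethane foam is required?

L ≈ 4.95 mm

Using the resistance-network approach (series):
R_aluminium = L/(kA) = 0.0056/(208×19.1) = 1.41×10^-6 K/W
R_outer film = 1/(h_o·A) = 1/(23.5×19.1) = 0.002228 K/W
Sum of the known resistances R_other = 0.002229 K/W
Required total resistance R_tot = ΔT/Q_allow = 218/20800 = 0.01048 K/W
R_polyurethane foam = R_tot − R_other = 0.008251 K/W
L = R·k·A = 0.008251×0.0314×19.1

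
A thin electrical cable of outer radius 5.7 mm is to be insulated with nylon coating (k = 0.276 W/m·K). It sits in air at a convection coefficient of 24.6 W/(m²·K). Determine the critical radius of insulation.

r_cr ≈ 11.2 mm

For a cylinder r_cr = k/h = 0.276/24.6
r_cr = 11.2 mm; since the bare radius (5.7 mm) is below r_cr, adding a thin layer of insulation will *increase* heat loss.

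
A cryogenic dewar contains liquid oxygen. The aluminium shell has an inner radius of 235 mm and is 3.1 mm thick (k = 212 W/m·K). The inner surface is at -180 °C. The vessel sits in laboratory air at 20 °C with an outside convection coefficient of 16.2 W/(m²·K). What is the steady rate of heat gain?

Q ≈ 2310 W

Radial (spherical) resistances in series:
R_aluminium shell = (1/0.235 − 1/0.2381)/(4π×212) = 2.08×10^-5 K/W
R_outer film = 1/(h·4πr_o²) = 1/(16.2×4π×0.2381²) = 0.08665 K/W
R_total = 0.08667 K/W
Q = ΔT/R_total = 200/0.08667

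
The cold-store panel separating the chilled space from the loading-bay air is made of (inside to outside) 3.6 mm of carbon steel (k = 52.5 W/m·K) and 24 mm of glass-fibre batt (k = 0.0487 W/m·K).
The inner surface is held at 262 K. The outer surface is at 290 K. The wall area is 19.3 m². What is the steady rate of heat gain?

Q ≈ 1100 W

Model the wall as resistances in series:
R_carbon steel = L/(kA) = 0.0036/(52.5×19.3) = 3.553×10^-6 K/W
R_glass-fibre batt = L/(kA) = 0.024/(0.0487×19.3) = 0.02553 K/W
R_total = 0.02554 K/W
Q = ΔT / R_total = 28 / 0.02554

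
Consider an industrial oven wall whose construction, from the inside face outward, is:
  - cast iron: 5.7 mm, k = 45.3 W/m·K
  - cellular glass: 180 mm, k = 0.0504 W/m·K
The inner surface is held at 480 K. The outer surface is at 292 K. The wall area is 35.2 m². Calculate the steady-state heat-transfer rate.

Q ≈ 1850 W

Using the resistance-network approach (series):
R_cast iron = L/(kA) = 0.0057/(45.3×35.2) = 3.575×10^-6 K/W
R_cellular glass = L/(kA) = 0.18/(0.0504×35.2) = 0.1015 K/W
R_total = 0.1015 K/W
Q = ΔT / R_total = 188 / 0.1015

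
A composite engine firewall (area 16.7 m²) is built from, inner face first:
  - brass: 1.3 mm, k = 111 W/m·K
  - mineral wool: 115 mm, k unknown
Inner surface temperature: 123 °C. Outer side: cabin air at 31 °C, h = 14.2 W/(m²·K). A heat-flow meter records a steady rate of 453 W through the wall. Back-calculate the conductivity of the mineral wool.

Using the resistance-network approach (series):
R_brass = L/(kA) = 0.0013/(111×16.7) = 7.013×10^-7 K/W
R_outer film = 1/(h_o·A) = 1/(14.2×16.7) = 0.004217 K/W
Sum of known resistances R_other = 0.004218 K/W
Total R = ΔT/Q = 92/453 = 0.2031 K/W
R_mineral wool = R_total − R_other = 0.1989 K/W
k = L/(R·A) = 0.115/(0.1989×16.7)

k ≈ 0.0346 W/(m·K)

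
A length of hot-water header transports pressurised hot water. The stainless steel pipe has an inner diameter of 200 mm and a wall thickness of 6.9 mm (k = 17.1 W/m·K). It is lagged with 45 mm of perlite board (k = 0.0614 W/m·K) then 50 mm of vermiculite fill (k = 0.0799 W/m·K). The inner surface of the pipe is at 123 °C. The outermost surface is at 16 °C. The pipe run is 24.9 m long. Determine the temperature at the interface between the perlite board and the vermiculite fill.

T ≈ 57 °C

For a radial system each layer contributes R = ln(r_out/r_in)/(2πkL); films add R = 1/(hA).
R_stainless steel pipe wall = ln(106.9/100)/(2π×17.1×24.9) = 2.494×10^-5 K/W
R_perlite board = ln(151.9/106.9)/(2π×0.0614×24.9) = 0.03657 K/W
R_vermiculite fill = ln(201.9/151.9)/(2π×0.0799×24.9) = 0.02276 K/W
R_total = 0.05936 K/W
Q = ΔT/R_total = 107/0.05936
Q = 1800 W
T_interface = T_inner − Q·ΣR(inner→interface) = 123 − 1800×0.0366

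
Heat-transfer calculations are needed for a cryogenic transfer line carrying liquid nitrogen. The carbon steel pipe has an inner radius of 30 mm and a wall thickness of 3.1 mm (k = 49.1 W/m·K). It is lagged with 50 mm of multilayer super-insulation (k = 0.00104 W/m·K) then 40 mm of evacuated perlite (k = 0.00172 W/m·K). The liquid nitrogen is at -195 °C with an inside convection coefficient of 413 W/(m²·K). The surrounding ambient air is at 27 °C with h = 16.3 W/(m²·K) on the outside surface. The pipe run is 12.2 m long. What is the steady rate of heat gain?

Q ≈ 15.3 W

Radial resistances (cylindrical: R_cond = ln(r_o/r_i)/(2πkL), R_conv = 1/(h·2πrL)):
R_inner film = 1/(h_i·2πr₁L) = 1/(413×2π×0.03×12.2) = 0.001053 K/W
R_carbon steel pipe wall = ln(33.1/30)/(2π×49.1×12.2) = 2.613×10^-5 K/W
R_multilayer super-insulation = ln(83.1/33.1)/(2π×0.00104×12.2) = 11.55 K/W
R_evacuated perlite = ln(123.1/83.1)/(2π×0.00172×12.2) = 2.98 K/W
R_outer film = 1/(h_o·2πr_oL) = 1/(16.3×2π×0.1231×12.2) = 0.006502 K/W
R_total = 14.53 K/W
Q = ΔT/R_total = 222/14.53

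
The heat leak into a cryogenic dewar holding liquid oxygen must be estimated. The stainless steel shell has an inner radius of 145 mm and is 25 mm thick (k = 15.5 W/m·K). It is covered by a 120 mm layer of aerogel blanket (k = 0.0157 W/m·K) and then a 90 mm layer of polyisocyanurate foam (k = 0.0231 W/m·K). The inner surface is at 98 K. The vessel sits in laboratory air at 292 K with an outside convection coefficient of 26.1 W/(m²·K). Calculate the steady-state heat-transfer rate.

Spherical conduction: R = (1/r_in − 1/r_out)/(4πk) per layer; series-sum.
R_stainless steel shell = (1/0.145 − 1/0.17)/(4π×15.5) = 0.005207 K/W
R_aerogel blanket = (1/0.17 − 1/0.29)/(4π×0.0157) = 12.34 K/W
R_polyisocyanurate foam = (1/0.29 − 1/0.38)/(4π×0.0231) = 2.813 K/W
R_outer film = 1/(h·4πr_o²) = 1/(26.1×4π×0.38²) = 0.02111 K/W
R_total = 15.18 K/W
Q = ΔT/R_total = 194/15.18

Q ≈ 12.8 W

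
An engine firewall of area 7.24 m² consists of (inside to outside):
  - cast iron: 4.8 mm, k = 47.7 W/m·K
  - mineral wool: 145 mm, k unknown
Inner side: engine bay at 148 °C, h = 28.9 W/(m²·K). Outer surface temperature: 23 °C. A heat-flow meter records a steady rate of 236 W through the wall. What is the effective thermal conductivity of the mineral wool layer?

Treating each layer as a thermal resistance in series:
R_inner film = 1/(h_i·A) = 1/(28.9×7.24) = 0.004779 K/W
R_cast iron = L/(kA) = 0.0048/(47.7×7.24) = 1.39×10^-5 K/W
Sum of known resistances R_other = 0.004793 K/W
Total R = ΔT/Q = 125/236 = 0.5297 K/W
R_mineral wool = R_total − R_other = 0.5249 K/W
k = L/(R·A) = 0.145/(0.5249×7.24)

k ≈ 0.0382 W/(m·K)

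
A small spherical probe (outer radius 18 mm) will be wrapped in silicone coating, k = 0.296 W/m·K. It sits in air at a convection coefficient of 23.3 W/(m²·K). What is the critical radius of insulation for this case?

r_cr ≈ 25.4 mm

For a sphere r_cr = 2k/h = 2×0.296/23.3
r_cr = 25.4 mm; since the bare radius (18 mm) is below r_cr, adding a thin layer of insulation will *increase* heat loss.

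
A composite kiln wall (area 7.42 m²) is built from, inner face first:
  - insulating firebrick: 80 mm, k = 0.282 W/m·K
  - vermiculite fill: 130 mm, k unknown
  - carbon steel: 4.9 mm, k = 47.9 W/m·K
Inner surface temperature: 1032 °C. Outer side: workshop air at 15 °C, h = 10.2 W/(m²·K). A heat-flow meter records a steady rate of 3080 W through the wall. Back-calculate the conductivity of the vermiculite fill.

k ≈ 0.0629 W/(m·K)

Series thermal resistances:
R_insulating firebrick = L/(kA) = 0.08/(0.282×7.42) = 0.03823 K/W
R_carbon steel = L/(kA) = 0.0049/(47.9×7.42) = 1.379×10^-5 K/W
R_outer film = 1/(h_o·A) = 1/(10.2×7.42) = 0.01321 K/W
Sum of known resistances R_other = 0.05146 K/W
Total R = ΔT/Q = 1017/3080 = 0.3302 K/W
R_vermiculite fill = R_total − R_other = 0.2787 K/W
k = L/(R·A) = 0.13/(0.2787×7.42)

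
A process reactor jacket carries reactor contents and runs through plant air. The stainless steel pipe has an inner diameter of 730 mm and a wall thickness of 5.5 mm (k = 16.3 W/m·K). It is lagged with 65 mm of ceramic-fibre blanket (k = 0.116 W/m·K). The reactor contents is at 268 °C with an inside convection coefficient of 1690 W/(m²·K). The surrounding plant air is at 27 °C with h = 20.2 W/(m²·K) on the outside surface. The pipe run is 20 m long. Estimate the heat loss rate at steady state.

Q ≈ 20100 W

Cylindrical conduction, so R = ln(r₂/r₁)/(2πkL) per layer, in series:
R_inner film = 1/(h_i·2πr₁L) = 1/(1690×2π×0.365×20) = 1.29×10^-5 K/W
R_stainless steel pipe wall = ln(370.5/365)/(2π×16.3×20) = 7.302×10^-6 K/W
R_ceramic-fibre blanket = ln(435.5/370.5)/(2π×0.116×20) = 0.01109 K/W
R_outer film = 1/(h_o·2πr_oL) = 1/(20.2×2π×0.4355×20) = 9.046×10^-4 K/W
R_total = 0.01201 K/W
Q = ΔT/R_total = 241/0.01201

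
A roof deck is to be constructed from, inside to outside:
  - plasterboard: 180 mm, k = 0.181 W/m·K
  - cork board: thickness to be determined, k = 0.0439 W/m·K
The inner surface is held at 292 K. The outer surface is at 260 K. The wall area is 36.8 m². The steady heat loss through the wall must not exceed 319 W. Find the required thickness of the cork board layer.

L ≈ 118 mm

Thermal resistances in series:
R_plasterboard = L/(kA) = 0.18/(0.181×36.8) = 0.02702 K/W
Sum of the known resistances R_other = 0.02702 K/W
Required total resistance R_tot = ΔT/Q_allow = 32/319 = 0.1003 K/W
R_cork board = R_tot − R_other = 0.07329 K/W
L = R·k·A = 0.07329×0.0439×36.8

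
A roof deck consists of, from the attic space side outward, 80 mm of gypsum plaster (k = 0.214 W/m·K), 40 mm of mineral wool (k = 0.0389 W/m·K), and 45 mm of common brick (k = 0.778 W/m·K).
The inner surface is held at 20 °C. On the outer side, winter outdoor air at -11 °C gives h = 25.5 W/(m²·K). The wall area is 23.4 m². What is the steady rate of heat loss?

Q ≈ 484 W

Using the resistance-network approach (series):
R_gypsum plaster = L/(kA) = 0.08/(0.214×23.4) = 0.01598 K/W
R_mineral wool = L/(kA) = 0.04/(0.0389×23.4) = 0.04394 K/W
R_common brick = L/(kA) = 0.045/(0.778×23.4) = 0.002472 K/W
R_outer film = 1/(h_o·A) = 1/(25.5×23.4) = 0.001676 K/W
R_total = 0.06407 K/W
Q = ΔT / R_total = 31 / 0.06407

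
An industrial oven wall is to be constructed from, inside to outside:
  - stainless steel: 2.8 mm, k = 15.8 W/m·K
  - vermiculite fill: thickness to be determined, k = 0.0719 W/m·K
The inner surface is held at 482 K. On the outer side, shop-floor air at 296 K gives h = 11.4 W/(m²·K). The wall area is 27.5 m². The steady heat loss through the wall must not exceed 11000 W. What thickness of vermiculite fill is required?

L ≈ 27.1 mm

Treating each layer as a thermal resistance in series:
R_stainless steel = L/(kA) = 0.0028/(15.8×27.5) = 6.444×10^-6 K/W
R_outer film = 1/(h_o·A) = 1/(11.4×27.5) = 0.00319 K/W
Sum of the known resistances R_other = 0.003196 K/W
Required total resistance R_tot = ΔT/Q_allow = 186/11000 = 0.01691 K/W
R_vermiculite fill = R_tot − R_other = 0.01371 K/W
L = R·k·A = 0.01371×0.0719×27.5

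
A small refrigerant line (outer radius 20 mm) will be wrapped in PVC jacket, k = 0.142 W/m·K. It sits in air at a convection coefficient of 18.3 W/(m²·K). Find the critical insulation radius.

For a cylinder r_cr = k/h = 0.142/18.3
r_cr = 7.76 mm; since the bare radius (20 mm) is above r_cr, any added insulation will reduce heat loss.

r_cr ≈ 7.76 mm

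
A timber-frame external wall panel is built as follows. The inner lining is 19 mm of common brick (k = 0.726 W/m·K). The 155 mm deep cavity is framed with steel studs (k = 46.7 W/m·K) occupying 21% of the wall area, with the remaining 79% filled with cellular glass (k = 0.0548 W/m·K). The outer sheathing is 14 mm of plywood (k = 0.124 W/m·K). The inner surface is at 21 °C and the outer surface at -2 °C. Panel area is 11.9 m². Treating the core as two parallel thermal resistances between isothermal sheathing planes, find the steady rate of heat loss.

Sheathing layers in series; stud and cavity paths in parallel between them.
R_inner = 0.019/(0.726×11.9) = 0.002199 K/W
R_stud  = 0.155/(46.7×0.21×11.9) = 0.001328 K/W
R_cav   = 0.155/(0.0548×0.79×11.9) = 0.3009 K/W
1/R_core = 1/R_stud + 1/R_cav → R_core = 0.001322 K/W
R_outer = 0.014/(0.124×11.9) = 0.009488 K/W
R_total = 0.01301 K/W
Q = ΔT/R_total = 23/0.01301

Q ≈ 1770 W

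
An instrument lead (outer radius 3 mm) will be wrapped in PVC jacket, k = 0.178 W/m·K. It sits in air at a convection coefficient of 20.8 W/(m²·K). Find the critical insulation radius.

r_cr ≈ 8.56 mm

For a cylinder r_cr = k/h = 0.178/20.8
r_cr = 8.56 mm; since the bare radius (3 mm) is below r_cr, adding a thin layer of insulation will *increase* heat loss.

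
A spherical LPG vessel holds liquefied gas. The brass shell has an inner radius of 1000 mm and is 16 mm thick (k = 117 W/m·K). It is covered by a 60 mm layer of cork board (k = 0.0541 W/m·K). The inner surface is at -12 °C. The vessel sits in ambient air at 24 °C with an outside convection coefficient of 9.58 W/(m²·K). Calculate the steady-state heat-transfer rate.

Radial (spherical) resistances in series:
R_brass shell = (1/1 − 1/1.016)/(4π×117) = 1.071×10^-5 K/W
R_cork board = (1/1.016 − 1/1.076)/(4π×0.0541) = 0.08073 K/W
R_outer film = 1/(h·4πr_o²) = 1/(9.58×4π×1.076²) = 0.007175 K/W
R_total = 0.08792 K/W
Q = ΔT/R_total = 36/0.08792

Q ≈ 409 W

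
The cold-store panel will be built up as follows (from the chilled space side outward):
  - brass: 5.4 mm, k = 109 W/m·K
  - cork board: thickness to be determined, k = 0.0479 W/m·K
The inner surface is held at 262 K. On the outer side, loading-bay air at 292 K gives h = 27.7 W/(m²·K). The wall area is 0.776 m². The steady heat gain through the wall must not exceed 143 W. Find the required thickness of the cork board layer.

L ≈ 6.07 mm

Using the resistance-network approach (series):
R_brass = L/(kA) = 0.0054/(109×0.776) = 6.384×10^-5 K/W
R_outer film = 1/(h_o·A) = 1/(27.7×0.776) = 0.04652 K/W
Sum of the known resistances R_other = 0.04659 K/W
Required total resistance R_tot = ΔT/Q_allow = 30/143 = 0.2098 K/W
R_cork board = R_tot − R_other = 0.1632 K/W
L = R·k·A = 0.1632×0.0479×0.776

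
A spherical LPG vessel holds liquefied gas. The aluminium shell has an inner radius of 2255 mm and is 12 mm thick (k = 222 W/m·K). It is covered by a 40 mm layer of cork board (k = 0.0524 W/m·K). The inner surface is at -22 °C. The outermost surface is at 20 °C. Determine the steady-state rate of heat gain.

Q ≈ 3620 W

Radial (spherical) resistances in series:
R_aluminium shell = (1/2.255 − 1/2.267)/(4π×222) = 8.414×10^-7 K/W
R_cork board = (1/2.267 − 1/2.307)/(4π×0.0524) = 0.01162 K/W
R_total = 0.01162 K/W
Q = ΔT/R_total = 42/0.01162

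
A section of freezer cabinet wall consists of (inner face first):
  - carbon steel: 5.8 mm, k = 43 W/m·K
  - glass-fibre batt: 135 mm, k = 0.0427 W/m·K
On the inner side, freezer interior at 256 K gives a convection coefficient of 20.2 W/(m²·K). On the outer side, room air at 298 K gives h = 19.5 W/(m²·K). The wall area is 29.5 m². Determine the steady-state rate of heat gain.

Q ≈ 380 W

Series thermal resistances:
R_inner film = 1/(h_i·A) = 1/(20.2×29.5) = 0.001678 K/W
R_carbon steel = L/(kA) = 0.0058/(43×29.5) = 4.572×10^-6 K/W
R_glass-fibre batt = L/(kA) = 0.135/(0.0427×29.5) = 0.1072 K/W
R_outer film = 1/(h_o·A) = 1/(19.5×29.5) = 0.001738 K/W
R_total = 0.1106 K/W
Q = ΔT / R_total = 42 / 0.1106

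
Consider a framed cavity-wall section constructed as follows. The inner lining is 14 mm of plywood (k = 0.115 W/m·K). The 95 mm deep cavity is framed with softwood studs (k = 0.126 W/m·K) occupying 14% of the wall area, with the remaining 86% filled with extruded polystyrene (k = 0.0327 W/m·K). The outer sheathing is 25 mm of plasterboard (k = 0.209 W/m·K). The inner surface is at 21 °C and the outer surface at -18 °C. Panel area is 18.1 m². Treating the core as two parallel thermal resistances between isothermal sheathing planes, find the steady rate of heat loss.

Q ≈ 305 W

Sheathing layers in series; stud and cavity paths in parallel between them.
R_inner = 0.014/(0.115×18.1) = 0.006726 K/W
R_stud  = 0.095/(0.126×0.14×18.1) = 0.2975 K/W
R_cav   = 0.095/(0.0327×0.86×18.1) = 0.1866 K/W
1/R_core = 1/R_stud + 1/R_cav → R_core = 0.1147 K/W
R_outer = 0.025/(0.209×18.1) = 0.006609 K/W
R_total = 0.128 K/W
Q = ΔT/R_total = 39/0.128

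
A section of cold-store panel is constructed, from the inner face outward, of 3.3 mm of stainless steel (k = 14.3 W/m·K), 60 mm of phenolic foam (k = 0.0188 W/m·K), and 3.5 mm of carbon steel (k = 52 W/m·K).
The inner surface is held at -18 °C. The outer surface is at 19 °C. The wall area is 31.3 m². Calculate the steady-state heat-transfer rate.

Q ≈ 363 W

Treating each layer as a thermal resistance in series:
R_stainless steel = L/(kA) = 0.0033/(14.3×31.3) = 7.373×10^-6 K/W
R_phenolic foam = L/(kA) = 0.06/(0.0188×31.3) = 0.102 K/W
R_carbon steel = L/(kA) = 0.0035/(52×31.3) = 2.15×10^-6 K/W
R_total = 0.102 K/W
Q = ΔT / R_total = 37 / 0.102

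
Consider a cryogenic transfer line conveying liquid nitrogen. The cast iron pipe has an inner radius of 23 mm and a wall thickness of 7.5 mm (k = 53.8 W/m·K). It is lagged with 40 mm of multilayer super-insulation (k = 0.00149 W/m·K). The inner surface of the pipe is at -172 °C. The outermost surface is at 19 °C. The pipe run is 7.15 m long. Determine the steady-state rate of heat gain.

Q ≈ 15.3 W

For a radial system each layer contributes R = ln(r_out/r_in)/(2πkL); films add R = 1/(hA).
R_cast iron pipe wall = ln(30.5/23)/(2π×53.8×7.15) = 1.168×10^-4 K/W
R_multilayer super-insulation = ln(70.5/30.5)/(2π×0.00149×7.15) = 12.52 K/W
R_total = 12.52 K/W
Q = ΔT/R_total = 191/12.52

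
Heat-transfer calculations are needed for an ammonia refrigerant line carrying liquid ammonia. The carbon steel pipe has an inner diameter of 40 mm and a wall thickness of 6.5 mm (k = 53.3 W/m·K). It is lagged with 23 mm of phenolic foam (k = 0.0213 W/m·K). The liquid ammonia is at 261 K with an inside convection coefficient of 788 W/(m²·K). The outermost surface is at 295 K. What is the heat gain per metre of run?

q′ ≈ 7.27 W/m

Per-layer cylindrical resistances, series-summed:
R_inner film = 1/(h_i·2πr₁L) = 1/(788×2π×0.02×1) = 0.0101 K/W
R_carbon steel pipe wall = ln(26.5/20)/(2π×53.3×1) = 8.403×10^-4 K/W
R_phenolic foam = ln(49.5/26.5)/(2π×0.0213×1) = 4.669 K/W
R_total = 4.68 K/W
Q = ΔT/R_total = 34/4.68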